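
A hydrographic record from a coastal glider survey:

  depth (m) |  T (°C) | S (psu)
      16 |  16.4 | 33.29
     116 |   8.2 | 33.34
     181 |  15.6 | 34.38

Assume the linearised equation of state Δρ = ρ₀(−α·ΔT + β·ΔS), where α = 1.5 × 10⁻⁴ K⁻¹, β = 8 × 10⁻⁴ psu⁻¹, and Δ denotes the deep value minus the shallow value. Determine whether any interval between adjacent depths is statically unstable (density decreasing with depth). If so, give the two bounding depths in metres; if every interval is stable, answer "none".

116–181 m

Evaluate Δρ/ρ₀ = −αΔT + βΔS across each adjacent pair:
  16–116 m: −αΔT+βΔS = −(1.5 × 10⁻⁴)(-8.2)+(8 × 10⁻⁴)(+0.05) = 1.3 × 10⁻³ → stable
  116–181 m: −αΔT+βΔS = −(1.5 × 10⁻⁴)(+7.4)+(8 × 10⁻⁴)(+1.04) = -2.8 × 10⁻⁴ → UNSTABLE
The 116–181 m interval has Δρ < 0: lighter water underlies denser water.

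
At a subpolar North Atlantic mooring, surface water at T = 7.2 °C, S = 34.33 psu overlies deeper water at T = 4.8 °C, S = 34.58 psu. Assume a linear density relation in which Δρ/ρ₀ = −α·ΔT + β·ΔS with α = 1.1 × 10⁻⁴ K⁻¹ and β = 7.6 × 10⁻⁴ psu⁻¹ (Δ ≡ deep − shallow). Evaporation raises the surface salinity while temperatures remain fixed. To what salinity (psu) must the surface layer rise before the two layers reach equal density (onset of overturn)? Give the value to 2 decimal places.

34.93 psu

Neutral buoyancy requires −α(T_deep − T_surf) + β(S_deep − S_surf′) = 0.
S_surf′ = S_deep − (α/β)·ΔT = 34.58 − (1.1 × 10⁻⁴/7.6 × 10⁻⁴)·(-2.4) = 34.9274 psu.
Increase required: 34.9274 − 34.33 = 0.5974 psu.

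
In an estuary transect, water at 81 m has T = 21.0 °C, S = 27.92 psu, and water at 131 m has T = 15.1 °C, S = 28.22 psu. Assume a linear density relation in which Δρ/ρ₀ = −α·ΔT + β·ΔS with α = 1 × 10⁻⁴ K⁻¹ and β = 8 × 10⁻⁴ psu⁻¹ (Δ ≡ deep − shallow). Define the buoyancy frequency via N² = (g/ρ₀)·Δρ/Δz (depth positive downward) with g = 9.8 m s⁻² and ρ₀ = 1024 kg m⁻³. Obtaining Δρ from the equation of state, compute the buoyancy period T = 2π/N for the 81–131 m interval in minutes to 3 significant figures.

ΔT = -5.9 K, ΔS = +0.30 psu (deep − shallow).
Δρ/ρ₀ = −αΔT + βΔS = 5.90 × 10⁻⁴ + 2.40 × 10⁻⁴ = 8.30 × 10⁻⁴, so Δρ ≈ 0.8499 kg m⁻³.
N² = (g/ρ₀)·Δρ/Δz = g·(Δρ/ρ₀)/Δz = 9.8 × 8.30 × 10⁻⁴ / 50 = 1.6268 × 10⁻⁴ s⁻².
N = √(1.6268 × 10⁻⁴) = 0.012755 rad s⁻¹ → T = 2π/N = 492.61 s = 8.2102 min ≈ 8.21 min.

8.21 min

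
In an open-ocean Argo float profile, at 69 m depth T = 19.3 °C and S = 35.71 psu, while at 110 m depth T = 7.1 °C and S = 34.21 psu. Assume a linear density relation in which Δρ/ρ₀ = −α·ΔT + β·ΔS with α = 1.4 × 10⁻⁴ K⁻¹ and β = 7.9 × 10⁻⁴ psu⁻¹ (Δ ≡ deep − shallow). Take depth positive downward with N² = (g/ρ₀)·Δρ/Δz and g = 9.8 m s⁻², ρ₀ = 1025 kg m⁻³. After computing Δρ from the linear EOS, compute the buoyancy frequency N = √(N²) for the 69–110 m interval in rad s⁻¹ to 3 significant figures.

ΔT = -12.2 K, ΔS = -1.50 psu (deep − shallow).
Δρ/ρ₀ = −αΔT + βΔS = 1.708 × 10⁻³ − 1.185 × 10⁻³ = 5.23 × 10⁻⁴, so Δρ ≈ 0.5361 kg m⁻³.
N² = (g/ρ₀)·Δρ/Δz = g·(Δρ/ρ₀)/Δz = 9.8 × 5.23 × 10⁻⁴ / 41 = 1.2501 × 10⁻⁴ s⁻².
N = √(1.2501 × 10⁻⁴) = 0.011181 rad s⁻¹ ≈ 0.0112 rad s⁻¹.

0.0112 rad s⁻¹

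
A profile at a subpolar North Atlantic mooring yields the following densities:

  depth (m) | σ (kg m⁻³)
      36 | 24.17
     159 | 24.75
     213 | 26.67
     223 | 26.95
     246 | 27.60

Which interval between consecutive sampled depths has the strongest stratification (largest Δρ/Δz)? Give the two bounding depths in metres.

159–213 m

Compute the density gradient over each adjacent pair:
  36–159 m: Δρ/Δz = 0.58/123 = 4.7 × 10⁻³ kg m⁻⁴
  159–213 m: Δρ/Δz = 1.92/54 = 0.036 kg m⁻⁴
  213–223 m: Δρ/Δz = 0.28/10 = 0.028 kg m⁻⁴
  223–246 m: Δρ/Δz = 0.65/23 = 0.028 kg m⁻⁴
The largest gradient is in the 159–213 m interval — the pycnocline.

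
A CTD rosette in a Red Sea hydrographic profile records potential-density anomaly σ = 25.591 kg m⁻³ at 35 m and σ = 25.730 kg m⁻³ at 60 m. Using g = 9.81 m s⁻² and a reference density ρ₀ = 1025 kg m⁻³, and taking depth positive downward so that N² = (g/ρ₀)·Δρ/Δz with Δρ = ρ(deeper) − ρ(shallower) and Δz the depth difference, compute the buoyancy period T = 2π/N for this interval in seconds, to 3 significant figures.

Δρ = 1025.730 − 1025.591 = 0.139 kg m⁻³ over Δz = 60 − 35 = 25 m.
N² = (9.81/1025) × (0.139/25) = 5.3213 × 10⁻⁵ s⁻².
N = √(5.3213 × 10⁻⁵) = 7.2947 × 10⁻³ rad s⁻¹, so T = 2π/N = 861.34 s ≈ 861 s.

861 s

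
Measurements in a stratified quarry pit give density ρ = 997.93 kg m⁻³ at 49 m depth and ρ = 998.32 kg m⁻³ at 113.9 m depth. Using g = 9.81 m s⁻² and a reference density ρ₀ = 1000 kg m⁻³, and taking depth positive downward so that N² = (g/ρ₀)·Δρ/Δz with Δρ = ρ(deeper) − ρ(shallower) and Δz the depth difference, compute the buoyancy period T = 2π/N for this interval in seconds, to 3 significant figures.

818 s

Δρ = 998.32 − 997.93 = 0.39 kg m⁻³ over Δz = 113.9 − 49 = 64.9 m.
N² = (9.81/1000) × (0.39/64.9) = 5.8951 × 10⁻⁵ s⁻².
N = √(5.8951 × 10⁻⁵) = 7.6780 × 10⁻³ rad s⁻¹, so T = 2π/N = 818.34 s ≈ 818 s.
Since Δρ > 0 the layer is stably stratified.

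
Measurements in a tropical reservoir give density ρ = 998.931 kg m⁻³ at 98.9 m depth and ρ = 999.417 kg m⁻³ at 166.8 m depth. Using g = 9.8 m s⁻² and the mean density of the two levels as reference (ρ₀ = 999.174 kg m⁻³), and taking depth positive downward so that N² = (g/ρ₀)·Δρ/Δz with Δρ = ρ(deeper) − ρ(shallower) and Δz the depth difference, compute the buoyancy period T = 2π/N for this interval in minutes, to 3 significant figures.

12.5 min

Δρ = 999.417 − 998.931 = 0.486 kg m⁻³ over Δz = 166.8 − 98.9 = 67.9 m.
N² = (9.8/999.174) × (0.486/67.9) = 7.0202 × 10⁻⁵ s⁻².
N = √(7.0202 × 10⁻⁵) = 8.3787 × 10⁻³ rad s⁻¹, so T = 2π/N = 749.90 s = 12.498 min ≈ 12.5 min.
N² > 0, so the interval is statically stable.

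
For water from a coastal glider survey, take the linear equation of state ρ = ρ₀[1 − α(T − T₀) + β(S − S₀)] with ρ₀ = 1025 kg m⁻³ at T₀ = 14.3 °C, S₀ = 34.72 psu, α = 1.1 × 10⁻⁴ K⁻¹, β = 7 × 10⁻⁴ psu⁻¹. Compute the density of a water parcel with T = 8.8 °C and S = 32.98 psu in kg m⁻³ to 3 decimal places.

1024.372 kg m⁻³

T − T₀ = -5.5 K, S − S₀ = -1.74 psu.
Bracket = 1 − α·(-5.5) + β·(-1.74) = 1 + (-6.13 × 10⁻⁴) = 0.9993870.
ρ = 1025 × 0.9993870 = 1024.372 kg m⁻³.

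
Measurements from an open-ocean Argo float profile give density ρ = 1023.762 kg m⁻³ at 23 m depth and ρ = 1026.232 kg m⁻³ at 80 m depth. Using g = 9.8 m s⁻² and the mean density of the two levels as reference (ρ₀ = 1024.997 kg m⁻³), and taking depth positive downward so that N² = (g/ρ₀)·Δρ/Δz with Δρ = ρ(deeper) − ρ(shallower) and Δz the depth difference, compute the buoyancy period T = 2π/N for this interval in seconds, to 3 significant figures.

309 s

Δρ = 1026.232 − 1023.762 = 2.470 kg m⁻³ over Δz = 80 − 23 = 57 m.
N² = (9.8/1024.997) × (2.470/57) = 4.1431 × 10⁻⁴ s⁻².
N = √(4.1431 × 10⁻⁴) = 0.020355 rad s⁻¹, so T = 2π/N = 308.68 s ≈ 309 s.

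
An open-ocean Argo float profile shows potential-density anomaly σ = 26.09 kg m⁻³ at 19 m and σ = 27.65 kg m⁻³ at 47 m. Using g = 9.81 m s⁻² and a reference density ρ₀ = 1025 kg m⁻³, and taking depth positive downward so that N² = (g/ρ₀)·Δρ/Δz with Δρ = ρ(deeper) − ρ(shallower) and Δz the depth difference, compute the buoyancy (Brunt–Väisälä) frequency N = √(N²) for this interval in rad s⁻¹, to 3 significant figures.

0.0231 rad s⁻¹

Δρ = 1027.65 − 1026.09 = 1.56 kg m⁻³ over Δz = 47 − 19 = 28 m.
N² = (9.81/1025) × (1.56/28) = 5.3323 × 10⁻⁴ s⁻².
N = √(5.3323 × 10⁻⁴) = 0.023092 rad s⁻¹ ≈ 0.0231 rad s⁻¹.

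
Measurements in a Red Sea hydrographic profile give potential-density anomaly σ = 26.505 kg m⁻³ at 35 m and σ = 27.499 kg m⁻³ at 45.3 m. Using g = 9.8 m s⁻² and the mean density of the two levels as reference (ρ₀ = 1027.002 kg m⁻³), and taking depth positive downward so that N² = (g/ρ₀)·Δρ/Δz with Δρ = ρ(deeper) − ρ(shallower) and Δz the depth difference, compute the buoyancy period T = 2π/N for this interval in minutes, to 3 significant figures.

Δρ = 1027.499 − 1026.505 = 0.994 kg m⁻³ over Δz = 45.3 − 35 = 10.3 m.
N² = (9.8/1027.002) × (0.994/10.3) = 9.2088 × 10⁻⁴ s⁻².
N = √(9.2088 × 10⁻⁴) = 0.030346 rad s⁻¹, so T = 2π/N = 207.05 s = 3.4508 min ≈ 3.45 min.

3.45 min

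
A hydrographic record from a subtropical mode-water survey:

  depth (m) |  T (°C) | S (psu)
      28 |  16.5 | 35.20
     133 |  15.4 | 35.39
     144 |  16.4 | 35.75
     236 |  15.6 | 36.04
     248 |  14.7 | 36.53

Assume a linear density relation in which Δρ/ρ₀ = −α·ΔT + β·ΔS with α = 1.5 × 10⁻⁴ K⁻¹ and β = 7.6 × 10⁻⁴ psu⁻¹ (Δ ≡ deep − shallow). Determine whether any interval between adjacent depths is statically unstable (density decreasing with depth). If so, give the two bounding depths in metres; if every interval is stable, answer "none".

none

Evaluate Δρ/ρ₀ = −αΔT + βΔS across each adjacent pair:
  28–133 m: −αΔT+βΔS = −(1.5 × 10⁻⁴)(-1.1)+(7.6 × 10⁻⁴)(+0.19) = 3.1 × 10⁻⁴ → stable
  133–144 m: −αΔT+βΔS = −(1.5 × 10⁻⁴)(+1.0)+(7.6 × 10⁻⁴)(+0.36) = 1.2 × 10⁻⁴ → stable
  144–236 m: −αΔT+βΔS = −(1.5 × 10⁻⁴)(-0.8)+(7.6 × 10⁻⁴)(+0.29) = 3.4 × 10⁻⁴ → stable
  236–248 m: −αΔT+βΔS = −(1.5 × 10⁻⁴)(-0.9)+(7.6 × 10⁻⁴)(+0.49) = 5.1 × 10⁻⁴ → stable
Every interval has Δρ > 0: the column is stably stratified throughout.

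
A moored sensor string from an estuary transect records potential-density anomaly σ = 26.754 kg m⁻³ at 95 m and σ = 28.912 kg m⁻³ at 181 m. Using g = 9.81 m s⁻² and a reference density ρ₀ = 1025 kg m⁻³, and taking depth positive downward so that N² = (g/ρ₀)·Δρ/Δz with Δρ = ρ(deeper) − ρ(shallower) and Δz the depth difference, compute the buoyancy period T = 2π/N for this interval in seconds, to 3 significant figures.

Δρ = 1028.912 − 1026.754 = 2.158 kg m⁻³ over Δz = 181 − 95 = 86 m.
N² = (9.81/1025) × (2.158/86) = 2.4016 × 10⁻⁴ s⁻².
N = √(2.4016 × 10⁻⁴) = 0.015497 rad s⁻¹, so T = 2π/N = 405.45 s ≈ 405 s.
N² > 0, so the interval is statically stable.

405 s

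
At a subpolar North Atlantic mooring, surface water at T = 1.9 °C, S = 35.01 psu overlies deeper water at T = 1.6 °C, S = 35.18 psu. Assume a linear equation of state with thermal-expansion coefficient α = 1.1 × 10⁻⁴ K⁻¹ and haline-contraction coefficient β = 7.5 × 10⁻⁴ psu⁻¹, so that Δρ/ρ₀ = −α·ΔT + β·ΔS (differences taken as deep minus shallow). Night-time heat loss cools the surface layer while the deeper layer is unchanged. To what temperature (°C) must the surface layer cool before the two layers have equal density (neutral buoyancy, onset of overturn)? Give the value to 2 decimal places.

Neutral buoyancy requires Δρ = 0, i.e. −α(T_deep − T_surf′) + β(S_deep − S_surf) = 0.
T_surf′ = T_deep − (β/α)·ΔS = 1.6 − (7.5 × 10⁻⁴/1.1 × 10⁻⁴)·(+0.17) = 0.4409 °C.
Cooling required: 1.9 − (0.4409) = 1.4591 °C.

0.44 °C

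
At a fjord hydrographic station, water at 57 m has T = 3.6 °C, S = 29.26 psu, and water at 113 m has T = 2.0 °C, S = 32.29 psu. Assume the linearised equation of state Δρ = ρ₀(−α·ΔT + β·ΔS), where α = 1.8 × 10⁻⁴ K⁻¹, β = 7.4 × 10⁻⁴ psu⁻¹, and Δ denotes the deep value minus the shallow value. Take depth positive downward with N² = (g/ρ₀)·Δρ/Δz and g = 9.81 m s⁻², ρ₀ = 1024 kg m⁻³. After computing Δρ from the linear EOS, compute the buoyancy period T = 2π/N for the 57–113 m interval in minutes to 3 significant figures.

4.97 min

ΔT = -1.6 K, ΔS = +3.03 psu (deep − shallow).
Δρ/ρ₀ = −αΔT + βΔS = 2.88 × 10⁻⁴ + 2.2422 × 10⁻³ = 2.5302 × 10⁻³, so Δρ ≈ 2.591 kg m⁻³.
N² = (g/ρ₀)·Δρ/Δz = g·(Δρ/ρ₀)/Δz = 9.81 × 2.5302 × 10⁻³ / 56 = 4.4324 × 10⁻⁴ s⁻².
N = √(4.4324 × 10⁻⁴) = 0.021053 rad s⁻¹ → T = 2π/N = 298.45 s = 4.9742 min ≈ 4.97 min.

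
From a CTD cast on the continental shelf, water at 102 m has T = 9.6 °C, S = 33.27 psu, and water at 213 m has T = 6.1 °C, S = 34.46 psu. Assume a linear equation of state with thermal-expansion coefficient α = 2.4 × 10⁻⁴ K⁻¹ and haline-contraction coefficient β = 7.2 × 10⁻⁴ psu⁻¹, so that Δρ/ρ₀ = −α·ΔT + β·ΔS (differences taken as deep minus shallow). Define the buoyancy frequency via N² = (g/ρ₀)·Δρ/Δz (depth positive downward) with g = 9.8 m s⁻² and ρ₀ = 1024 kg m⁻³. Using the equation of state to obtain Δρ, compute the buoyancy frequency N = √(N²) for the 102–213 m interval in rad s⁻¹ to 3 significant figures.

0.0122 rad s⁻¹

ΔT = -3.5 K, ΔS = +1.19 psu (deep − shallow).
Δρ/ρ₀ = −αΔT + βΔS = 8.40 × 10⁻⁴ + 8.568 × 10⁻⁴ = 1.6968 × 10⁻³, so Δρ ≈ 1.738 kg m⁻³.
N² = (g/ρ₀)·Δρ/Δz = g·(Δρ/ρ₀)/Δz = 9.8 × 1.6968 × 10⁻³ / 111 = 1.4981 × 10⁻⁴ s⁻².
N = √(1.4981 × 10⁻⁴) = 0.012240 rad s⁻¹ ≈ 0.0122 rad s⁻¹.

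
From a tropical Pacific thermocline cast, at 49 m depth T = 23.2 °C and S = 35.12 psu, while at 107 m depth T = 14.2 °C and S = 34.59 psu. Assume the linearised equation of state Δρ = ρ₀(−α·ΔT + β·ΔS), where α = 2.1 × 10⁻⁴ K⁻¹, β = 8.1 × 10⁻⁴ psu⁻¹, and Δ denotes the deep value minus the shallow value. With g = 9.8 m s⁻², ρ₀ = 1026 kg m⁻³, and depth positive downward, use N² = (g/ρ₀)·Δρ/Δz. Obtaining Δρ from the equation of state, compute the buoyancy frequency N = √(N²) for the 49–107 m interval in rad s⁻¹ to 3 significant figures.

ΔT = -9.0 K, ΔS = -0.53 psu (deep − shallow).
Δρ/ρ₀ = −αΔT + βΔS = 1.89 × 10⁻³ − 4.293 × 10⁻⁴ = 1.4607 × 10⁻³, so Δρ ≈ 1.499 kg m⁻³.
N² = (g/ρ₀)·Δρ/Δz = g·(Δρ/ρ₀)/Δz = 9.8 × 1.4607 × 10⁻³ / 58 = 2.4681 × 10⁻⁴ s⁻².
N = √(2.4681 × 10⁻⁴) = 0.015710 rad s⁻¹ ≈ 0.0157 rad s⁻¹.

0.0157 rad s⁻¹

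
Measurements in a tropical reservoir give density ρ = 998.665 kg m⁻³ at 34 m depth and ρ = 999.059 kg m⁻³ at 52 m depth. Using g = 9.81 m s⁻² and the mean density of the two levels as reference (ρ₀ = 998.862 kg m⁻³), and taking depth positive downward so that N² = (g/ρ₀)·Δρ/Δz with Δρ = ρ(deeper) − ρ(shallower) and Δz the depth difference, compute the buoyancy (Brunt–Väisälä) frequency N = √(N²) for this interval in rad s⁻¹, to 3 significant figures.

Δρ = 999.059 − 998.665 = 0.394 kg m⁻³ over Δz = 52 − 34 = 18 m.
N² = (9.81/998.862) × (0.394/18) = 2.1497 × 10⁻⁴ s⁻².
N = √(2.1497 × 10⁻⁴) = 0.014662 rad s⁻¹ ≈ 0.0147 rad s⁻¹.

0.0147 rad s⁻¹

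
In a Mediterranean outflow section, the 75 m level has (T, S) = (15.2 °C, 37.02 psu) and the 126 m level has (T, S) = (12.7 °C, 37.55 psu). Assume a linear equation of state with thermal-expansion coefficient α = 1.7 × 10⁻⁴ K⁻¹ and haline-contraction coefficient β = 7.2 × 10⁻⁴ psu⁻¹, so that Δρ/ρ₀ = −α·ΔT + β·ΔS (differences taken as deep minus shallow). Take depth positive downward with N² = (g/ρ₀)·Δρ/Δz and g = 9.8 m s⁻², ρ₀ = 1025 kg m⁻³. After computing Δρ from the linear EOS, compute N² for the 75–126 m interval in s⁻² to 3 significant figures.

ΔT = -2.5 K, ΔS = +0.53 psu (deep − shallow).
Δρ/ρ₀ = −αΔT + βΔS = 4.25 × 10⁻⁴ + 3.816 × 10⁻⁴ = 8.066 × 10⁻⁴, so Δρ ≈ 0.8268 kg m⁻³.
N² = (g/ρ₀)·Δρ/Δz = g·(Δρ/ρ₀)/Δz = 9.8 × 8.066 × 10⁻⁴ / 51 = 1.5499 × 10⁻⁴ s⁻² ≈ 1.55 × 10⁻⁴ s⁻².

1.55 × 10⁻⁴ s⁻²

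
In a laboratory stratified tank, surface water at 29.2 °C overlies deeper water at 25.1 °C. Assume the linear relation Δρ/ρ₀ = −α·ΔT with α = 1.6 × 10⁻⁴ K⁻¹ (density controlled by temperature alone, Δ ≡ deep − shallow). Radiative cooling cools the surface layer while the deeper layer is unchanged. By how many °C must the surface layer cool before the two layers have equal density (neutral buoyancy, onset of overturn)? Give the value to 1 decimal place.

With temperature the only control, equal density requires T_surf′ = T_deep.
T_surf′ = 25.1 °C.
Cooling required: 29.2 − 25.1 = 4.1 °C.

4.1 °C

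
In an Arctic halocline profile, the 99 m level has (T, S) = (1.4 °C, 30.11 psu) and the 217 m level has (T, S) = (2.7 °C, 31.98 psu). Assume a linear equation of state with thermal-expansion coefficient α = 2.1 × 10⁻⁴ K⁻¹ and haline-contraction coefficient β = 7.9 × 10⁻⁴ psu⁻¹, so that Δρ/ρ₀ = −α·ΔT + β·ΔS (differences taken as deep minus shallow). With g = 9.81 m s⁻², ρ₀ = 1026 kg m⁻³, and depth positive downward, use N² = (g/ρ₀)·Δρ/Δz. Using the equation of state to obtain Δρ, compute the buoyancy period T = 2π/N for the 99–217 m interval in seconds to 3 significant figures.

ΔT = +1.3 K, ΔS = +1.87 psu (deep − shallow).
Δρ/ρ₀ = −αΔT + βΔS = -2.73 × 10⁻⁴ + 1.4773 × 10⁻³ = 1.2043 × 10⁻³, so Δρ ≈ 1.236 kg m⁻³.
N² = (g/ρ₀)·Δρ/Δz = g·(Δρ/ρ₀)/Δz = 9.81 × 1.2043 × 10⁻³ / 118 = 1.0012 × 10⁻⁴ s⁻².
N = √(1.0012 × 10⁻⁴) = 0.010006 rad s⁻¹ → T = 2π/N = 627.94 s ≈ 628 s.

628 s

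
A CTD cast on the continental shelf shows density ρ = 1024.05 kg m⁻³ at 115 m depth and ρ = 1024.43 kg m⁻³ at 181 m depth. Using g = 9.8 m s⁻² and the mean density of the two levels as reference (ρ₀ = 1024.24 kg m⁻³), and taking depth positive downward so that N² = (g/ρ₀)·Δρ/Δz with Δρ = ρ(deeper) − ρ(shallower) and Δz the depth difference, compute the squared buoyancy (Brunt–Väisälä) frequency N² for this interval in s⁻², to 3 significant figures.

Δρ = 1024.43 − 1024.05 = 0.38 kg m⁻³ over Δz = 181 − 115 = 66 m.
N² = (9.8/1024.24) × (0.38/66) = 5.5089 × 10⁻⁵ s⁻² ≈ 5.51 × 10⁻⁵ s⁻².

5.51 × 10⁻⁵ s⁻²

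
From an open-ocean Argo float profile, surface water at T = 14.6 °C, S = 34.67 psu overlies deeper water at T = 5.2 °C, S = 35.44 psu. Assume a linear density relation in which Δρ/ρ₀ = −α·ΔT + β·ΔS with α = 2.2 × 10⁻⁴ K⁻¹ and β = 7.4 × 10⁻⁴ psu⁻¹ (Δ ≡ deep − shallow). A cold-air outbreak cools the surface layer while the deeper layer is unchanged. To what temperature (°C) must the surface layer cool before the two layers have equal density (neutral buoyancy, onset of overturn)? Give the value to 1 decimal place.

Neutral buoyancy requires Δρ = 0, i.e. −α(T_deep − T_surf′) + β(S_deep − S_surf) = 0.
T_surf′ = T_deep − (β/α)·ΔS = 5.2 − (7.4 × 10⁻⁴/2.2 × 10⁻⁴)·(+0.77) = 2.610 °C.
Cooling required: 14.6 − (2.610) = 11.990 °C.

2.6 °C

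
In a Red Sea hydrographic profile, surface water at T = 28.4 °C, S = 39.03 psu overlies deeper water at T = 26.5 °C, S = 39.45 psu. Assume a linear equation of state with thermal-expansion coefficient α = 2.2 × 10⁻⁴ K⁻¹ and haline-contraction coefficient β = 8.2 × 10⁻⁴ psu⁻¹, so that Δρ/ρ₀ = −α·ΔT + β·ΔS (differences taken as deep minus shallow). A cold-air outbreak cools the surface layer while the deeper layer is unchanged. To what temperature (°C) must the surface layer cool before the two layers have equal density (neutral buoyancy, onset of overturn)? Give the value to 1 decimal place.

24.9 °C

Neutral buoyancy requires Δρ = 0, i.e. −α(T_deep − T_surf′) + β(S_deep − S_surf) = 0.
T_surf′ = T_deep − (β/α)·ΔS = 26.5 − (8.2 × 10⁻⁴/2.2 × 10⁻⁴)·(+0.42) = 24.935 °C.
Cooling required: 28.4 − (24.935) = 3.465 °C.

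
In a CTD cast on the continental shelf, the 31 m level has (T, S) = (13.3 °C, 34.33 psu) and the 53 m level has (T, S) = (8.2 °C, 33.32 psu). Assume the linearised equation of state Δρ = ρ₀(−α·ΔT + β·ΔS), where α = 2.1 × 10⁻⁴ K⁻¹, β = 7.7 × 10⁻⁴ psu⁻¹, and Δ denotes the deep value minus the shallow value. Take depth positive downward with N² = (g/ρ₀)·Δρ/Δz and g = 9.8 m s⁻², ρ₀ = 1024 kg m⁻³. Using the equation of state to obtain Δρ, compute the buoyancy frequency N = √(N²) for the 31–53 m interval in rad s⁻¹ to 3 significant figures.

ΔT = -5.1 K, ΔS = -1.01 psu (deep − shallow).
Δρ/ρ₀ = −αΔT + βΔS = 1.071 × 10⁻³ − 7.777 × 10⁻⁴ = 2.933 × 10⁻⁴, so Δρ ≈ 0.3003 kg m⁻³.
N² = (g/ρ₀)·Δρ/Δz = g·(Δρ/ρ₀)/Δz = 9.8 × 2.933 × 10⁻⁴ / 22 = 1.3065 × 10⁻⁴ s⁻².
N = √(1.3065 × 10⁻⁴) = 0.011430 rad s⁻¹ ≈ 0.0114 rad s⁻¹.

0.0114 rad s⁻¹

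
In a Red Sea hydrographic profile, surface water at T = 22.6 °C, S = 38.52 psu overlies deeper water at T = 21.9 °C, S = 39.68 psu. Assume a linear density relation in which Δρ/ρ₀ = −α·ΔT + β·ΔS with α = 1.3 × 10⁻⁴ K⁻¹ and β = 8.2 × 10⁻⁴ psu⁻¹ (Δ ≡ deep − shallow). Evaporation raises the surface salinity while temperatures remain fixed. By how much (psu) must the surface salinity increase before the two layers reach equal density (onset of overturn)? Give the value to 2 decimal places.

1.27 psu

Neutral buoyancy requires −α(T_deep − T_surf) + β(S_deep − S_surf′) = 0.
S_surf′ = S_deep − (α/β)·ΔT = 39.68 − (1.3 × 10⁻⁴/8.2 × 10⁻⁴)·(-0.7) = 39.7910 psu.
Increase required: 39.7910 − 38.52 = 1.2710 psu.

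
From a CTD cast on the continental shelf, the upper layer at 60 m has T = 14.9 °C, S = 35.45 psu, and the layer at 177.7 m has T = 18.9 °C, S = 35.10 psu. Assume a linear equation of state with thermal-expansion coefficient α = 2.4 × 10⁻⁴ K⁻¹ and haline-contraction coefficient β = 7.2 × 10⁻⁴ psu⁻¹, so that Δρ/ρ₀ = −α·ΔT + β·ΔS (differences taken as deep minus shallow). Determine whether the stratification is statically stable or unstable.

ΔT = 18.9 − 14.9 = +4.0 K and ΔS = 35.10 − 35.45 = -0.35 psu (deep − shallow).
−αΔT = -9.60 × 10⁻⁴; βΔS = -2.52 × 10⁻⁴; sum Δρ/ρ₀ = -1.212 × 10⁻³.
Δρ/ρ₀ < 0, so Δρ < 0: deeper water is lighter → statically unstable; the column would overturn.

unstable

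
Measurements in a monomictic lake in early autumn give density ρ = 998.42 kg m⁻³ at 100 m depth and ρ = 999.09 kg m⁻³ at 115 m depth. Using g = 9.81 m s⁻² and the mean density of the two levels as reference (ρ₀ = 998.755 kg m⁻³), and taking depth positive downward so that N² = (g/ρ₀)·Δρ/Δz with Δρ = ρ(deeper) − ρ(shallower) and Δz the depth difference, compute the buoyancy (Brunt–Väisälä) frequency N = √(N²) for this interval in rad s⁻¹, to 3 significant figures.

0.0209 rad s⁻¹

Δρ = 999.09 − 998.42 = 0.67 kg m⁻³ over Δz = 115 − 100 = 15 m.
N² = (9.81/998.755) × (0.67/15) = 4.3873 × 10⁻⁴ s⁻².
N = √(4.3873 × 10⁻⁴) = 0.020946 rad s⁻¹ ≈ 0.0209 rad s⁻¹.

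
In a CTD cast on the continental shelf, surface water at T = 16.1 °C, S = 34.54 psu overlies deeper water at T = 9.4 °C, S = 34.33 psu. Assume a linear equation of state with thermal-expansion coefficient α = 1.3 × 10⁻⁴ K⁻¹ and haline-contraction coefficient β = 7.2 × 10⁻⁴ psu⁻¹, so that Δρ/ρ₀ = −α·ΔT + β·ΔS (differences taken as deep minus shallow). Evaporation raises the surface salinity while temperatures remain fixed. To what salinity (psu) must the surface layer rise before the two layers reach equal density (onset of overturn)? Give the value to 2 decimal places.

Neutral buoyancy requires −α(T_deep − T_surf) + β(S_deep − S_surf′) = 0.
S_surf′ = S_deep − (α/β)·ΔT = 34.33 − (1.3 × 10⁻⁴/7.2 × 10⁻⁴)·(-6.7) = 35.5397 psu.
Increase required: 35.5397 − 34.54 = 0.9997 psu.

35.54 psu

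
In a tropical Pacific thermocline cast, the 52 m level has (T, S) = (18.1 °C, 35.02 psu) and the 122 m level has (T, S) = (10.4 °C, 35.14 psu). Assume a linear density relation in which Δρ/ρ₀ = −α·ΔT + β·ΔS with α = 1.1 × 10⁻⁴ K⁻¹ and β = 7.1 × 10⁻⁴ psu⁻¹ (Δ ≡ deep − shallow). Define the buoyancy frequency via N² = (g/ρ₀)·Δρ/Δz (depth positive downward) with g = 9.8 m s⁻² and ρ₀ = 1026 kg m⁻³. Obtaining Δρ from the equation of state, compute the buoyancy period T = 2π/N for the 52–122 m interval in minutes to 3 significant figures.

9.17 min

ΔT = -7.7 K, ΔS = +0.12 psu (deep − shallow).
Δρ/ρ₀ = −αΔT + βΔS = 8.47 × 10⁻⁴ + 8.52 × 10⁻⁵ = 9.322 × 10⁻⁴, so Δρ ≈ 0.9564 kg m⁻³.
N² = (g/ρ₀)·Δρ/Δz = g·(Δρ/ρ₀)/Δz = 9.8 × 9.322 × 10⁻⁴ / 70 = 1.3051 × 10⁻⁴ s⁻².
N = √(1.3051 × 10⁻⁴) = 0.011424 rad s⁻¹ → T = 2π/N = 550.00 s = 9.1667 min ≈ 9.17 min.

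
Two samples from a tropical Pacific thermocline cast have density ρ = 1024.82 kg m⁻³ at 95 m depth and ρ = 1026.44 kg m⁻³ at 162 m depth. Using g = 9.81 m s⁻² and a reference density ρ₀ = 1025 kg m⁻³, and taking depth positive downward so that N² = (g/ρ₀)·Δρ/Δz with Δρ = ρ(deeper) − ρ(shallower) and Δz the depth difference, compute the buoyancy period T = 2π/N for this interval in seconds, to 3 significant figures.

Δρ = 1026.44 − 1024.82 = 1.62 kg m⁻³ over Δz = 162 − 95 = 67 m.
N² = (9.81/1025) × (1.62/67) = 2.3141 × 10⁻⁴ s⁻².
N = √(2.3141 × 10⁻⁴) = 0.015212 rad s⁻¹, so T = 2π/N = 413.04 s ≈ 413 s.

413 s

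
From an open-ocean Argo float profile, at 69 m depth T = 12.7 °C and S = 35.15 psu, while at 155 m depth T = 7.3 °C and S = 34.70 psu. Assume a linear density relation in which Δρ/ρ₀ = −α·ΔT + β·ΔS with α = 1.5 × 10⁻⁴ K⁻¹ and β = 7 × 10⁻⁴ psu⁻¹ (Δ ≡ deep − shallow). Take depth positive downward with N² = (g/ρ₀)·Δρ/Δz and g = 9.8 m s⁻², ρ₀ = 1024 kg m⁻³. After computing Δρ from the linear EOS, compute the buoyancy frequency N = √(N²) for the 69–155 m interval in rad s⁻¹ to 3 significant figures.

7.51 × 10⁻³ rad s⁻¹

ΔT = -5.4 K, ΔS = -0.45 psu (deep − shallow).
Δρ/ρ₀ = −αΔT + βΔS = 8.10 × 10⁻⁴ − 3.15 × 10⁻⁴ = 4.95 × 10⁻⁴, so Δρ ≈ 0.5069 kg m⁻³.
N² = (g/ρ₀)·Δρ/Δz = g·(Δρ/ρ₀)/Δz = 9.8 × 4.95 × 10⁻⁴ / 86 = 5.6407 × 10⁻⁵ s⁻².
N = √(5.6407 × 10⁻⁵) = 7.5105 × 10⁻³ rad s⁻¹ ≈ 7.51 × 10⁻³ rad s⁻¹.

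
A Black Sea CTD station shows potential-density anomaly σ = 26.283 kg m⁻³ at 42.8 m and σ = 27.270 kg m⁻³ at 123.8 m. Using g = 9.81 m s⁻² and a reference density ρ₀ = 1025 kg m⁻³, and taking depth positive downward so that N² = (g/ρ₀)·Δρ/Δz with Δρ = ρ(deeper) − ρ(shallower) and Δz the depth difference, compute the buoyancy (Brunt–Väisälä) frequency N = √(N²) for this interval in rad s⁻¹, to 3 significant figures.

Δρ = 1027.270 − 1026.283 = 0.987 kg m⁻³ over Δz = 123.8 − 42.8 = 81 m.
N² = (9.81/1025) × (0.987/81) = 1.1662 × 10⁻⁴ s⁻².
N = √(1.1662 × 10⁻⁴) = 0.010799 rad s⁻¹ ≈ 0.0108 rad s⁻¹.
Since Δρ > 0 the layer is stably stratified.

0.0108 rad s⁻¹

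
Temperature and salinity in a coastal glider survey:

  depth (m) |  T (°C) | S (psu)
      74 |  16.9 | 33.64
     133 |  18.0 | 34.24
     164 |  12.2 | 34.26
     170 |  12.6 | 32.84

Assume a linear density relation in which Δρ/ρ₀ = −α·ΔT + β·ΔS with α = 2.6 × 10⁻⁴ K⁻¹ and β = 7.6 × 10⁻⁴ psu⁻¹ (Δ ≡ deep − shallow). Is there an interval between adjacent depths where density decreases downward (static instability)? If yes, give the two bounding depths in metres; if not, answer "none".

164–170 m

Evaluate Δρ/ρ₀ = −αΔT + βΔS across each adjacent pair:
  74–133 m: −αΔT+βΔS = −(2.6 × 10⁻⁴)(+1.1)+(7.6 × 10⁻⁴)(+0.60) = 1.7 × 10⁻⁴ → stable
  133–164 m: −αΔT+βΔS = −(2.6 × 10⁻⁴)(-5.8)+(7.6 × 10⁻⁴)(+0.02) = 1.5 × 10⁻³ → stable
  164–170 m: −αΔT+βΔS = −(2.6 × 10⁻⁴)(+0.4)+(7.6 × 10⁻⁴)(-1.42) = -1.2 × 10⁻³ → UNSTABLE
The 164–170 m interval has Δρ < 0: lighter water underlies denser water.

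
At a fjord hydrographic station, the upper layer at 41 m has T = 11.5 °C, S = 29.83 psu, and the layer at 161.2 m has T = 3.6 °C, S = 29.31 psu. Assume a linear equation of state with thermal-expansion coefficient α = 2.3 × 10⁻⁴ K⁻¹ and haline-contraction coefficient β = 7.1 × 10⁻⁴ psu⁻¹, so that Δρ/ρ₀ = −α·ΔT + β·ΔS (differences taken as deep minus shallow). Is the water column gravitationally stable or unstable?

stable

ΔT = 3.6 − 11.5 = -7.9 K and ΔS = 29.31 − 29.83 = -0.52 psu (deep − shallow).
−αΔT = 1.817 × 10⁻³; βΔS = -3.692 × 10⁻⁴; sum Δρ/ρ₀ = 1.4478 × 10⁻³.
Δρ/ρ₀ > 0, so Δρ > 0: deeper water is denser → statically stable.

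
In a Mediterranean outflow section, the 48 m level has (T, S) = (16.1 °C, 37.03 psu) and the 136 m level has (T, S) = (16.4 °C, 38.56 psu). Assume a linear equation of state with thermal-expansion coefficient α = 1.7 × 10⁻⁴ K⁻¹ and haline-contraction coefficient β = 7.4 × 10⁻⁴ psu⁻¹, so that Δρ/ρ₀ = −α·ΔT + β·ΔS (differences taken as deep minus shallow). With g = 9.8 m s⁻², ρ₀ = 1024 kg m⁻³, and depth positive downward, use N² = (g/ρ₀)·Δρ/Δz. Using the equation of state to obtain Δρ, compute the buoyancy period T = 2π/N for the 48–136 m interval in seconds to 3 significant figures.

573 s

ΔT = +0.3 K, ΔS = +1.53 psu (deep − shallow).
Δρ/ρ₀ = −αΔT + βΔS = -5.10 × 10⁻⁵ + 1.1322 × 10⁻³ = 1.0812 × 10⁻³, so Δρ ≈ 1.107 kg m⁻³.
N² = (g/ρ₀)·Δρ/Δz = g·(Δρ/ρ₀)/Δz = 9.8 × 1.0812 × 10⁻³ / 88 = 1.2041 × 10⁻⁴ s⁻².
N = √(1.2041 × 10⁻⁴) = 0.010973 rad s⁻¹ → T = 2π/N = 572.60 s ≈ 573 s.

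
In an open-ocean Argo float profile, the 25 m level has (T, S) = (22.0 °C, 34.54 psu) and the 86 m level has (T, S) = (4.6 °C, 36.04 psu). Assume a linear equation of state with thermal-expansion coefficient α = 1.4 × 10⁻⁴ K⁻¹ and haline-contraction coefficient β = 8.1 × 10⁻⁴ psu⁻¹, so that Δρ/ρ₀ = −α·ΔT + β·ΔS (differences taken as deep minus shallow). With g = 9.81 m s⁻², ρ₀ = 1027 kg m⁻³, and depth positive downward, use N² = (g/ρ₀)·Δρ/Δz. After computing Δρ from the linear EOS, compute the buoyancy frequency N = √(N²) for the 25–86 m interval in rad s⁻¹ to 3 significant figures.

ΔT = -17.4 K, ΔS = +1.50 psu (deep − shallow).
Δρ/ρ₀ = −αΔT + βΔS = 2.436 × 10⁻³ + 1.215 × 10⁻³ = 3.651 × 10⁻³, so Δρ ≈ 3.750 kg m⁻³.
N² = (g/ρ₀)·Δρ/Δz = g·(Δρ/ρ₀)/Δz = 9.81 × 3.651 × 10⁻³ / 61 = 5.8715 × 10⁻⁴ s⁻².
N = √(5.8715 × 10⁻⁴) = 0.024231 rad s⁻¹ ≈ 0.0242 rad s⁻¹.

0.0242 rad s⁻¹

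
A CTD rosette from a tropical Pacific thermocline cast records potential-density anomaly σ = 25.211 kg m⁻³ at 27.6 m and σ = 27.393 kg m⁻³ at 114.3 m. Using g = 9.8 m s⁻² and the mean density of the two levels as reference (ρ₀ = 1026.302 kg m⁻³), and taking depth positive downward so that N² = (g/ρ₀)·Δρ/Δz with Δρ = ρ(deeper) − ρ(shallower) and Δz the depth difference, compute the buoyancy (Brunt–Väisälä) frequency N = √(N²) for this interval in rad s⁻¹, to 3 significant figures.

Δρ = 1027.393 − 1025.211 = 2.182 kg m⁻³ over Δz = 114.3 − 27.6 = 86.7 m.
N² = (9.8/1026.302) × (2.182/86.7) = 2.4032 × 10⁻⁴ s⁻².
N = √(2.4032 × 10⁻⁴) = 0.015502 rad s⁻¹ ≈ 0.0155 rad s⁻¹.

0.0155 rad s⁻¹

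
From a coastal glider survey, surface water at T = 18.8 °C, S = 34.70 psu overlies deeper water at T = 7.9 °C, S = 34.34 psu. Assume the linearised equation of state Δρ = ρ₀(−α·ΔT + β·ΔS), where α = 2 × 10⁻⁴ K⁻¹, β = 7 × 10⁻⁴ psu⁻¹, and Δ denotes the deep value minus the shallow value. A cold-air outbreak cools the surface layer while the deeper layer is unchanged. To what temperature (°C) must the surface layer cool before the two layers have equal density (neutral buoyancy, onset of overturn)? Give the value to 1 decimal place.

Neutral buoyancy requires Δρ = 0, i.e. −α(T_deep − T_surf′) + β(S_deep − S_surf) = 0.
T_surf′ = T_deep − (β/α)·ΔS = 7.9 − (7 × 10⁻⁴/2 × 10⁻⁴)·(-0.36) = 9.160 °C.
Cooling required: 18.8 − (9.160) = 9.640 °C.

9.2 °C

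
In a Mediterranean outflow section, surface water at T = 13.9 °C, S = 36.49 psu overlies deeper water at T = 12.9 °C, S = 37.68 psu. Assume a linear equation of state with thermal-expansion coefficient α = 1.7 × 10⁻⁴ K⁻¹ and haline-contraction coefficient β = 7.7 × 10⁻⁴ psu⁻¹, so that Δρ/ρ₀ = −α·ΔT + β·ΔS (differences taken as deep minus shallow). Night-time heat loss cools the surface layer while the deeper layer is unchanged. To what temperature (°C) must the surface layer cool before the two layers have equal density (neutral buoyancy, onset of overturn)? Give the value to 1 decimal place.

7.5 °C

Neutral buoyancy requires Δρ = 0, i.e. −α(T_deep − T_surf′) + β(S_deep − S_surf) = 0.
T_surf′ = T_deep − (β/α)·ΔS = 12.9 − (7.7 × 10⁻⁴/1.7 × 10⁻⁴)·(+1.19) = 7.510 °C.
Cooling required: 13.9 − (7.510) = 6.390 °C.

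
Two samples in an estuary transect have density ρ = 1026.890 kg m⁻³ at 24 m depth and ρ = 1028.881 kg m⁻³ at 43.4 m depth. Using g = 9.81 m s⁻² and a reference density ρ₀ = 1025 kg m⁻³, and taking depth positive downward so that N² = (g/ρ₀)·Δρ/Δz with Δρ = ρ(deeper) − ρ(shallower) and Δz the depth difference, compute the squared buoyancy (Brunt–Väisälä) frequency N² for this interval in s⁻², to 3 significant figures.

Δρ = 1028.881 − 1026.890 = 1.991 kg m⁻³ over Δz = 43.4 − 24 = 19.4 m.
N² = (9.81/1025) × (1.991/19.4) = 9.8223 × 10⁻⁴ s⁻² ≈ 9.82 × 10⁻⁴ s⁻².

9.82 × 10⁻⁴ s⁻²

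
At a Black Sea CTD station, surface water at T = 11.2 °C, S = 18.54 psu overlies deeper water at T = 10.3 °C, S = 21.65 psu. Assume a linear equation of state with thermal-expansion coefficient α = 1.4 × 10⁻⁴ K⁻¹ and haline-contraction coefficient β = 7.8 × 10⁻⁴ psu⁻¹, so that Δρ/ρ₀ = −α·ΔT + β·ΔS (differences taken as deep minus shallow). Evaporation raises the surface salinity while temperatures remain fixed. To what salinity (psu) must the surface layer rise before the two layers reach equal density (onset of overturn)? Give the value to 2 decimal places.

Neutral buoyancy requires −α(T_deep − T_surf) + β(S_deep − S_surf′) = 0.
S_surf′ = S_deep − (α/β)·ΔT = 21.65 − (1.4 × 10⁻⁴/7.8 × 10⁻⁴)·(-0.9) = 21.8115 psu.
Increase required: 21.8115 − 18.54 = 3.2715 psu.

21.81 psu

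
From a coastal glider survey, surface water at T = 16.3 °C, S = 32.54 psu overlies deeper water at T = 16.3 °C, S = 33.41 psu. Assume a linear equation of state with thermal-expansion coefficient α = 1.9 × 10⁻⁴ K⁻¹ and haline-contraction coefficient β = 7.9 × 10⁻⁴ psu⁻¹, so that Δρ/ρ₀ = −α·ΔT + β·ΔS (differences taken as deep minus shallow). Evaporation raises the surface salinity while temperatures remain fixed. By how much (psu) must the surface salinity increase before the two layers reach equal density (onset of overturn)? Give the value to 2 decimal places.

0.87 psu

Neutral buoyancy requires −α(T_deep − T_surf) + β(S_deep − S_surf′) = 0.
S_surf′ = S_deep − (α/β)·ΔT = 33.41 − (1.9 × 10⁻⁴/7.9 × 10⁻⁴)·(+0.0) = 33.4100 psu.
Increase required: 33.4100 − 32.54 = 0.8700 psu.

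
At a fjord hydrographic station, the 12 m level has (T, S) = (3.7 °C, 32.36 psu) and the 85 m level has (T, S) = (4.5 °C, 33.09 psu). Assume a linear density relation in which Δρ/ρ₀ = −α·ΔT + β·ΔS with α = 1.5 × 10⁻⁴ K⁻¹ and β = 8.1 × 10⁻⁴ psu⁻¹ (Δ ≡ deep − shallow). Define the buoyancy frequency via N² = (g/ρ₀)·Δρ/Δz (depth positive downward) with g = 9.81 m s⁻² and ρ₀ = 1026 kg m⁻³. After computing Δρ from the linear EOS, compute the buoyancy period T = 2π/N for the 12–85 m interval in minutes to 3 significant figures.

ΔT = +0.8 K, ΔS = +0.73 psu (deep − shallow).
Δρ/ρ₀ = −αΔT + βΔS = -1.20 × 10⁻⁴ + 5.913 × 10⁻⁴ = 4.713 × 10⁻⁴, so Δρ ≈ 0.4836 kg m⁻³.
N² = (g/ρ₀)·Δρ/Δz = g·(Δρ/ρ₀)/Δz = 9.81 × 4.713 × 10⁻⁴ / 73 = 6.3335 × 10⁻⁵ s⁻².
N = √(6.3335 × 10⁻⁵) = 7.9583 × 10⁻³ rad s⁻¹ → T = 2π/N = 789.51 s = 13.159 min ≈ 13.2 min.

13.2 min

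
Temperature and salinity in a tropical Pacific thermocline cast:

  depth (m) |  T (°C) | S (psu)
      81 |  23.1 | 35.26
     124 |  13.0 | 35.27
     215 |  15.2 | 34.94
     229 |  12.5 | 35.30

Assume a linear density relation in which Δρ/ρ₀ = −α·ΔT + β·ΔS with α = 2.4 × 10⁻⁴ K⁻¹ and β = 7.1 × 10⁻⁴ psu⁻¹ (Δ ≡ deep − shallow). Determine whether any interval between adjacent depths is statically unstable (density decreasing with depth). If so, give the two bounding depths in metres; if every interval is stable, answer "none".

124–215 m

Evaluate Δρ/ρ₀ = −αΔT + βΔS across each adjacent pair:
  81–124 m: −αΔT+βΔS = −(2.4 × 10⁻⁴)(-10.1)+(7.1 × 10⁻⁴)(+0.01) = 2.4 × 10⁻³ → stable
  124–215 m: −αΔT+βΔS = −(2.4 × 10⁻⁴)(+2.2)+(7.1 × 10⁻⁴)(-0.33) = -7.6 × 10⁻⁴ → UNSTABLE
  215–229 m: −αΔT+βΔS = −(2.4 × 10⁻⁴)(-2.7)+(7.1 × 10⁻⁴)(+0.36) = 9.0 × 10⁻⁴ → stable
The 124–215 m interval has Δρ < 0: lighter water underlies denser water.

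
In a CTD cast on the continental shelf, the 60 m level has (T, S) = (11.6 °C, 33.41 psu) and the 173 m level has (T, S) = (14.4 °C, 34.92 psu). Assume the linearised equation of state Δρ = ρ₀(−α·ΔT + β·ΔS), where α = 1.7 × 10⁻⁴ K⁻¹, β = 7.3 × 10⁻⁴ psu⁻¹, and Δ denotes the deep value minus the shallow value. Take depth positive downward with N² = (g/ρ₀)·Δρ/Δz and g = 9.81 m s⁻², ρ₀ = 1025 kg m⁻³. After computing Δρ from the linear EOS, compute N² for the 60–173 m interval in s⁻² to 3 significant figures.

ΔT = +2.8 K, ΔS = +1.51 psu (deep − shallow).
Δρ/ρ₀ = −αΔT + βΔS = -4.76 × 10⁻⁴ + 1.1023 × 10⁻³ = 6.263 × 10⁻⁴, so Δρ ≈ 0.6420 kg m⁻³.
N² = (g/ρ₀)·Δρ/Δz = g·(Δρ/ρ₀)/Δz = 9.81 × 6.263 × 10⁻⁴ / 113 = 5.4372 × 10⁻⁵ s⁻² ≈ 5.44 × 10⁻⁵ s⁻².

5.44 × 10⁻⁵ s⁻²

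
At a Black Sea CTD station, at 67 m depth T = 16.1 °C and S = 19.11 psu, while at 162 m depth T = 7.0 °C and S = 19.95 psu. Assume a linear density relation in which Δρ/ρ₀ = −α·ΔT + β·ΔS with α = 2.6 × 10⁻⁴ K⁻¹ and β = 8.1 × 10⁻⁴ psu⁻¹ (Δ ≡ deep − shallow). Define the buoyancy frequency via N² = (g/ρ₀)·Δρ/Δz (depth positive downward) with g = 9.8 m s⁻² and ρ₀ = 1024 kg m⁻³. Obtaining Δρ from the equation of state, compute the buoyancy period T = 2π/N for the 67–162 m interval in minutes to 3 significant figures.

5.91 min

ΔT = -9.1 K, ΔS = +0.84 psu (deep − shallow).
Δρ/ρ₀ = −αΔT + βΔS = 2.366 × 10⁻³ + 6.804 × 10⁻⁴ = 3.0464 × 10⁻³, so Δρ ≈ 3.120 kg m⁻³.
N² = (g/ρ₀)·Δρ/Δz = g·(Δρ/ρ₀)/Δz = 9.8 × 3.0464 × 10⁻³ / 95 = 3.1426 × 10⁻⁴ s⁻².
N = √(3.1426 × 10⁻⁴) = 0.017727 rad s⁻¹ → T = 2π/N = 354.44 s = 5.9073 min ≈ 5.91 min.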